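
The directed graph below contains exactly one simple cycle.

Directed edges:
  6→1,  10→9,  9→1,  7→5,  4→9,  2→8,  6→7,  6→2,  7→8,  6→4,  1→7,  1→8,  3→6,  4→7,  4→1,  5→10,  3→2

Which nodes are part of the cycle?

1, 5, 7, 9, 10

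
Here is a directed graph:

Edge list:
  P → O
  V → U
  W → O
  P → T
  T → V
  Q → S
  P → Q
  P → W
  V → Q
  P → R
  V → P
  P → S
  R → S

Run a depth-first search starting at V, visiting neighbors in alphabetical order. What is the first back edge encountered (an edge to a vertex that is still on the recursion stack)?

T->V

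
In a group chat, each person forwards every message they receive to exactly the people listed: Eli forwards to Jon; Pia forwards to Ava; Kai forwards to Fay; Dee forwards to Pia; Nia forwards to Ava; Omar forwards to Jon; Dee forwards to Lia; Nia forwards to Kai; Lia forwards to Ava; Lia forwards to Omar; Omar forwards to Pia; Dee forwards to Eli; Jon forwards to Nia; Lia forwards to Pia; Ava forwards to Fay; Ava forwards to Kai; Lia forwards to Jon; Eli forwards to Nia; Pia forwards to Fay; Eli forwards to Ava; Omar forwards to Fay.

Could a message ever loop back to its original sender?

No

DFS with white/gray/black marking, starting from Jon:
Jon gray
  Nia gray
    Ava gray
      Kai gray
        Fay gray
        Fay black
      Kai black
      Ava→Fay: Fay black — skip
    Ava black
    Nia→Kai: Kai black — skip
  Nia black
Jon black
Lia gray
  Lia→Jon: Jon black — skip
  Omar gray
    Omar→Fay: Fay black — skip
    Omar→Jon: Jon black — skip
    Pia gray
      Pia→Ava: Ava black — skip
      Pia→Fay: Fay black — skip
    Pia black
  Omar black
  Lia→Pia: Pia black — skip
  Lia→Ava: Ava black — skip
Lia black
Dee gray
  Dee→Pia: Pia black — skip
  Eli gray
    Eli→Ava: Ava black — skip
    Eli→Nia: Nia black — skip
    Eli→Jon: Jon black — skip
  Eli black
  Dee→Lia: Lia black — skip
Dee black
Every edge goes to a white or black vertex — no back edge, so the graph is acyclic.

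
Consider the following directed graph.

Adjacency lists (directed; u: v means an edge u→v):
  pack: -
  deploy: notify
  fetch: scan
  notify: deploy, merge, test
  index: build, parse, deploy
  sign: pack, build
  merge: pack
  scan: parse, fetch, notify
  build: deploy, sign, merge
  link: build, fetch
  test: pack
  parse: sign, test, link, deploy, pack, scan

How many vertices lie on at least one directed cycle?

8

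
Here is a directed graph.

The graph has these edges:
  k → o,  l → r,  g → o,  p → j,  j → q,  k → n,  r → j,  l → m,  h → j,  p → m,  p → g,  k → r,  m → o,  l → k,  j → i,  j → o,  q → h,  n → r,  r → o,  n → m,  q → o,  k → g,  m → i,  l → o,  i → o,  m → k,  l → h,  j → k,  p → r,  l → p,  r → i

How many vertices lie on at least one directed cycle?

A vertex is on a directed cycle iff it belongs to a strongly connected component of size ≥ 2 (or has a self-loop).
The vertices on cycles are {h, j, k, m, n, q, r} — 7 in total.

7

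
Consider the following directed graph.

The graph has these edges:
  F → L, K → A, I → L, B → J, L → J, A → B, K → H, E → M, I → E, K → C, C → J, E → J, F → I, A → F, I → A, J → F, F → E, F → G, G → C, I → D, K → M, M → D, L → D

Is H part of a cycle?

No

H lies on a cycle iff there is a path from H back to itself.
Exploring from H, it never reaches itself; equivalently, its strongly connected component is a singleton.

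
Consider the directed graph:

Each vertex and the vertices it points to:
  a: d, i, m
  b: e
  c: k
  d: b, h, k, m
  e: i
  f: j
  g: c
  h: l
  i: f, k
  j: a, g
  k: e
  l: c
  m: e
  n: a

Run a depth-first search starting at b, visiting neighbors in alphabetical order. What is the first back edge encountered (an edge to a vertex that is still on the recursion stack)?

DFS from b (visiting neighbors in alphabetical order); mark gray on enter, black on exit:
b gray
  e gray
    i gray
      f gray
        j gray
          a gray
            d gray
              d→b: b is gray → back edge
First back edge: d → b.

d->b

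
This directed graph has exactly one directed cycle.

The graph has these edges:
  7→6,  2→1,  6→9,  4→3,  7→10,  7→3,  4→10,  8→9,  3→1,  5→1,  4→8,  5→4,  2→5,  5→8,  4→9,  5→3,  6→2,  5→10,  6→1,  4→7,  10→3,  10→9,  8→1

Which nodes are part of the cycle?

2, 4, 5, 6, 7

DFS with gray/black marking from 7:
7 gray
  6 gray
    9 gray
    9 black
    1 gray
    1 black
    2 gray
      5 gray
        5→1: 1 black — skip
        4 gray
          4→7: 7 is gray → back edge
Back edge closes the cycle 7 → 6 → 2 → 5 → 4 → 7; its vertices are {2, 4, 5, 6, 7}.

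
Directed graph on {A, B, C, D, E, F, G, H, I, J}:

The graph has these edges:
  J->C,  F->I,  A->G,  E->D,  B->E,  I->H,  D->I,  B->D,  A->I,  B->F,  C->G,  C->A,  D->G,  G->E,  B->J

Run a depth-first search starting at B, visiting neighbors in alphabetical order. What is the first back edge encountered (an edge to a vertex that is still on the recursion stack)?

DFS from B (visiting neighbors in alphabetical order); mark gray on enter, black on exit:
B gray
  D gray
    G gray
      E gray
        E→D: D is gray → back edge
First back edge: E → D.

E->D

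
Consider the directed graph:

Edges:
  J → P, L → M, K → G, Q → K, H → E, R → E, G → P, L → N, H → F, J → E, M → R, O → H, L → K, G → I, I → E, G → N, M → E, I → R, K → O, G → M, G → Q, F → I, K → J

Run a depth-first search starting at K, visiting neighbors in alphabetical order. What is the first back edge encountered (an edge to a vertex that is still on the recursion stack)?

DFS from K (visiting neighbors in alphabetical order); mark gray on enter, black on exit:
K gray
  G gray
    I gray
      E gray
      E black
      R gray
        R→E: E black — skip
      R black
    I black
    M gray
      M→E: E black — skip
      M→R: R black — skip
    M black
    N gray
    N black
    P gray
    P black
    Q gray
      Q→K: K is gray → back edge
First back edge: Q → K.

Q->K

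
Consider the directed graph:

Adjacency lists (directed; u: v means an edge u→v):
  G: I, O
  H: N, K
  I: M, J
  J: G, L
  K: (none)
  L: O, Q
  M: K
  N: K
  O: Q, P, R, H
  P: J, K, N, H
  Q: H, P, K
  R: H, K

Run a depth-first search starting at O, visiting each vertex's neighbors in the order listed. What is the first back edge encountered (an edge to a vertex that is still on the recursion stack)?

DFS from O (visiting each vertex's neighbors in the order listed); mark gray on enter, black on exit:
O gray
  Q gray
    H gray
      N gray
        K gray
        K black
      N black
      H→K: K black — skip
    H black
    P gray
      J gray
        G gray
          I gray
            M gray
              M→K: K black — skip
            M black
            I→J: J is gray → back edge
First back edge: I → J.

I->J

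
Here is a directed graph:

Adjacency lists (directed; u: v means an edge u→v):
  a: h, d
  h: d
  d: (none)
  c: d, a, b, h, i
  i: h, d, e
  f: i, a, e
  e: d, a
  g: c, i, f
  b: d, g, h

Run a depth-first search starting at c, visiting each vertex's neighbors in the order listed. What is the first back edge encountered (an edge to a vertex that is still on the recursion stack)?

g→c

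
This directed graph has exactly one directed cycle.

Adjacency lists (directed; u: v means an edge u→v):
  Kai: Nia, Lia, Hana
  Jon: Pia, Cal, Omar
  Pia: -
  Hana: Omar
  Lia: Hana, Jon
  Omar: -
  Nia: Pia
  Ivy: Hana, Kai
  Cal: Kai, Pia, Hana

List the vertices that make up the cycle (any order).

Cal, Jon, Kai, Lia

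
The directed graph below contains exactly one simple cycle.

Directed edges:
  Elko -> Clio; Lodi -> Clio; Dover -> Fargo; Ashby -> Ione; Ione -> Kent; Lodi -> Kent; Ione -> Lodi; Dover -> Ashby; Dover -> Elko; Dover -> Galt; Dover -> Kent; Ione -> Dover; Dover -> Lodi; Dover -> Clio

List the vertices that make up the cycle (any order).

Ione, Ashby, Dover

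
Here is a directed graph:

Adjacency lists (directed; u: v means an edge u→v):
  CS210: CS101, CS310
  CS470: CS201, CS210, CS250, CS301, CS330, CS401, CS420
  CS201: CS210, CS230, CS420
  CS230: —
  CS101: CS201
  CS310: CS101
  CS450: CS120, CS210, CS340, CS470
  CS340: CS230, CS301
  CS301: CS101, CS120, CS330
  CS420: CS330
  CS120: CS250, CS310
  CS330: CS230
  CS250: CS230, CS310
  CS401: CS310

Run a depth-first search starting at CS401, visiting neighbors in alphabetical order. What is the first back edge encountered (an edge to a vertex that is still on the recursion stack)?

CS210→CS101

DFS from CS401 (visiting neighbors in alphabetical order); mark gray on enter, black on exit:
CS401 gray
  CS310 gray
    CS101 gray
      CS201 gray
        CS210 gray
          CS210→CS101: CS101 is gray → back edge
First back edge: CS210 → CS101.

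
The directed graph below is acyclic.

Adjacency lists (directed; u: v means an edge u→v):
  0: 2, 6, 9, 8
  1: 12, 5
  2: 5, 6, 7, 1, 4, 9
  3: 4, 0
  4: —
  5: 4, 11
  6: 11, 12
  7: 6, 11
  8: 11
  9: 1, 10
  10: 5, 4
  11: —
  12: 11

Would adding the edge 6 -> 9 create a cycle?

Adding 6→9 creates a cycle iff 9 can already reach 6.
Explore from 9: no path reaches 6. The graph stays acyclic.

No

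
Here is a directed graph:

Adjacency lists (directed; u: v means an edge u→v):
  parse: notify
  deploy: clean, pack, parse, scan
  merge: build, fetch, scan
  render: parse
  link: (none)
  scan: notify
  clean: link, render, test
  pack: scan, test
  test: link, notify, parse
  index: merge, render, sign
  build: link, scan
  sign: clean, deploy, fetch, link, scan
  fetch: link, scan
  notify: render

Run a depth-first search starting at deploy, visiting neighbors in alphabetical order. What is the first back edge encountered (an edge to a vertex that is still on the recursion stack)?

notify→render

DFS from deploy (visiting neighbors in alphabetical order); mark gray on enter, black on exit:
deploy gray
  clean gray
    link gray
    link black
    render gray
      parse gray
        notify gray
          notify→render: render is gray → back edge
First back edge: notify → render.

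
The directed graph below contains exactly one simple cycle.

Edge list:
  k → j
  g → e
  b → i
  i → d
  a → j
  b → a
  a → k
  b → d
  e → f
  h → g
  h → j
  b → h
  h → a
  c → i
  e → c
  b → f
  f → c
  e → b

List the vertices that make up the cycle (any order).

DFS with gray/black marking from e:
e gray
  c gray
    i gray
      d gray
      d black
    i black
  c black
  f gray
    f→c: c black — skip
  f black
  b gray
    b→f: f black — skip
    h gray
      g gray
        g→e: e is gray → back edge
Back edge closes the cycle e → b → h → g → e; its vertices are {b, e, g, h}.

b, e, g, h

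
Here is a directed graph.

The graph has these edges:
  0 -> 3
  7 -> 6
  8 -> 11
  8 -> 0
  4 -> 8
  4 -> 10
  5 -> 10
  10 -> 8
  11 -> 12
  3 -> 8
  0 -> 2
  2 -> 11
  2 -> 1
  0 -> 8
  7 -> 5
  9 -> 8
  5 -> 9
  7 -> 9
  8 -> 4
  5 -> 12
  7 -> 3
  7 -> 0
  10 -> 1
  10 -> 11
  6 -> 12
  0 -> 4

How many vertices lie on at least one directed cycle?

5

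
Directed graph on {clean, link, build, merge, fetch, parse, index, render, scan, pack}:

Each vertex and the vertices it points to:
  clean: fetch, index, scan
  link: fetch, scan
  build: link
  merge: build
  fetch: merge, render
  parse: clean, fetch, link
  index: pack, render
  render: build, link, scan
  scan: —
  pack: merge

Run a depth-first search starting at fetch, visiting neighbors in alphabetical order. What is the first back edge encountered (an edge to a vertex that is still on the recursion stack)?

DFS from fetch (visiting neighbors in alphabetical order); mark gray on enter, black on exit:
fetch gray
  merge gray
    build gray
      link gray
        link→fetch: fetch is gray → back edge
First back edge: link → fetch.

link→fetch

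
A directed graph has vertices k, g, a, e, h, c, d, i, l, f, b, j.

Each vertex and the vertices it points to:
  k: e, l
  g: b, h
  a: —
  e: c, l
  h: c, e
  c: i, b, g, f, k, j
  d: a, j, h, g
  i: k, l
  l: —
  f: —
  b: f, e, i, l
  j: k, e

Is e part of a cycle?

Yes

e is on a cycle iff e can reach itself via ≥1 edge.
e → c → b → e — yes.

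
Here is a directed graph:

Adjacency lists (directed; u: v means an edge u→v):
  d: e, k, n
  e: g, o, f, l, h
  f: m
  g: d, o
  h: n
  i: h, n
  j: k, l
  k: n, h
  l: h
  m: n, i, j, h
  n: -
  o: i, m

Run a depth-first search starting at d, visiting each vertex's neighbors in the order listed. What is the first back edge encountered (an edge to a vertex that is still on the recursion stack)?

g→d

DFS from d (visiting each vertex's neighbors in the order listed); mark gray on enter, black on exit:
d gray
  e gray
    g gray
      g→d: d is gray → back edge
First back edge: g → d.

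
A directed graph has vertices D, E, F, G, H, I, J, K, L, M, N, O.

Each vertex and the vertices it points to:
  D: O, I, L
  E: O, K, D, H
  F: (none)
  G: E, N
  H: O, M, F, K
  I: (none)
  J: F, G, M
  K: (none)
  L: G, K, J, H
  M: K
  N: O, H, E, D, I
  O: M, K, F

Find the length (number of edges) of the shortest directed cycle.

4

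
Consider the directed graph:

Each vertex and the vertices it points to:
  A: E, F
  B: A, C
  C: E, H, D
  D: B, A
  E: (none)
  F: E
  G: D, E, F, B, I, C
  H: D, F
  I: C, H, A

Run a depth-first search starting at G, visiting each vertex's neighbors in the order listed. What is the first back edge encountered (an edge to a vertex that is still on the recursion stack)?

H→D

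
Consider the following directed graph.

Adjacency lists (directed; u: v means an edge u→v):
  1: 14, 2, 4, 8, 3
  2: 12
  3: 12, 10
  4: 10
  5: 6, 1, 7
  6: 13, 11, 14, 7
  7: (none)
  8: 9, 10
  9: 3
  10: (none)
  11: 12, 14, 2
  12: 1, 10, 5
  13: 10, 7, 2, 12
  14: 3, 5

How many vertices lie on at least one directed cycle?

A vertex is on a directed cycle iff it belongs to a strongly connected component of size ≥ 2 (or has a self-loop).
The vertices on cycles are {1, 2, 3, 5, 6, 8, 9, 11, 12, 13, 14} — 11 in total.

11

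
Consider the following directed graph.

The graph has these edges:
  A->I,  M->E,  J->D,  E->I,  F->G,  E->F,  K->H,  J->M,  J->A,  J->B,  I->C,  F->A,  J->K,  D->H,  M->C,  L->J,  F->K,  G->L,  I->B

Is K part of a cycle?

K lies on a cycle iff there is a path from K back to itself.
Exploring from K, it never reaches itself; equivalently, its strongly connected component is a singleton.

No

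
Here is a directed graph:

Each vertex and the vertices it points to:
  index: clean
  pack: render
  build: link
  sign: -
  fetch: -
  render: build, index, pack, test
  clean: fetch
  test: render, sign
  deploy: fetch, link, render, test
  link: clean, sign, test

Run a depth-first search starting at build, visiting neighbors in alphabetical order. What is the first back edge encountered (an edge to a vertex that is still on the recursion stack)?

render→build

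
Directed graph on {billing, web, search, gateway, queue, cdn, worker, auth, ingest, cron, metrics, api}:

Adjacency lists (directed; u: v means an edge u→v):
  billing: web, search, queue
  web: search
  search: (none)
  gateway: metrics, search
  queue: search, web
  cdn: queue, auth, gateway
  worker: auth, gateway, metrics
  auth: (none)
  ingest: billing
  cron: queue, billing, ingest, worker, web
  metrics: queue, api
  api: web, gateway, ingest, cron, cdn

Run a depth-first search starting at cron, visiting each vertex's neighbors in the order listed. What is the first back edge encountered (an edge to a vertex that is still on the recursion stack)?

api→gateway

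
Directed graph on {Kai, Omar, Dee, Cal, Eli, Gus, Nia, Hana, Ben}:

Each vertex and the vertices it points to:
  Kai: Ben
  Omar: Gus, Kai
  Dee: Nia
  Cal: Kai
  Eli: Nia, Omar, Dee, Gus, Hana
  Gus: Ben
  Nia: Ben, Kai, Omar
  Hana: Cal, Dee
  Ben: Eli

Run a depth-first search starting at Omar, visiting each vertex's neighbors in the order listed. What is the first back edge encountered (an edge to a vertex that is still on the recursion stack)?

DFS from Omar (visiting each vertex's neighbors in the order listed); mark gray on enter, black on exit:
Omar gray
  Gus gray
    Ben gray
      Eli gray
        Nia gray
          Nia→Ben: Ben is gray → back edge
First back edge: Nia → Ben.

Nia→Ben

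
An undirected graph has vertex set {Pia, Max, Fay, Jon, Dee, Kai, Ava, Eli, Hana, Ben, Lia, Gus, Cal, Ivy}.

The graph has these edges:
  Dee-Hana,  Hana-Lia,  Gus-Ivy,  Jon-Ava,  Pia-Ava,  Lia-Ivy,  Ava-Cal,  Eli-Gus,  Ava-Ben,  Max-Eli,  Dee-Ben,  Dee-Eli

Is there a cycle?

Yes

DFS, tracking each vertex's parent; an edge to a visited non-parent vertex closes a cycle.
Start from Gus:
visit Gus (parent –)
  visit Eli (parent Gus)
    Eli–Gus: parent, skip
    visit Max (parent Eli)
      Max–Eli: parent, skip
    visit Dee (parent Eli)
      Dee–Eli: parent, skip
      visit Hana (parent Dee)
        Hana–Dee: parent, skip
        visit Lia (parent Hana)
          visit Ivy (parent Lia)
            Ivy–Gus: Gus visited and ≠ parent → cycle
Cycle: Gus – Eli – Dee – Hana – Lia – Ivy – Gus.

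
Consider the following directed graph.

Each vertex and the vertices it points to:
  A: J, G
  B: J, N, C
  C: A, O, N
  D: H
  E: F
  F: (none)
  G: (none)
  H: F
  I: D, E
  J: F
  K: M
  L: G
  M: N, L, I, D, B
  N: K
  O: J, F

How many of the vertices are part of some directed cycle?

A vertex is on a directed cycle iff it belongs to a strongly connected component of size ≥ 2 (or has a self-loop).
The vertices on cycles are {B, C, K, M, N} — 5 in total.

5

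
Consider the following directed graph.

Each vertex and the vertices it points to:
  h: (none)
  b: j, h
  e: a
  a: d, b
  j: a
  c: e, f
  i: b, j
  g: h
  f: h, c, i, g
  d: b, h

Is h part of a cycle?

No

h lies on a cycle iff there is a path from h back to itself.
Exploring from h, it never reaches itself; equivalently, its strongly connected component is a singleton.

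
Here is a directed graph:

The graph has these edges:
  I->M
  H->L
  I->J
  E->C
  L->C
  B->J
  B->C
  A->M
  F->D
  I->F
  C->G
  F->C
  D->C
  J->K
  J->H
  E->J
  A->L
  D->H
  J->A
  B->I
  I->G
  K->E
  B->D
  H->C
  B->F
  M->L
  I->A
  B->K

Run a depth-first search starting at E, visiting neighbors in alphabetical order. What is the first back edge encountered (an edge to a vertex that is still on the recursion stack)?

DFS from E (visiting neighbors in alphabetical order); mark gray on enter, black on exit:
E gray
  C gray
    G gray
    G black
  C black
  J gray
    A gray
      L gray
        L→C: C black — skip
      L black
      M gray
        M→L: L black — skip
      M black
    A black
    H gray
      H→C: C black — skip
      H→L: L black — skip
    H black
    K gray
      K→E: E is gray → back edge
First back edge: K → E.

K->E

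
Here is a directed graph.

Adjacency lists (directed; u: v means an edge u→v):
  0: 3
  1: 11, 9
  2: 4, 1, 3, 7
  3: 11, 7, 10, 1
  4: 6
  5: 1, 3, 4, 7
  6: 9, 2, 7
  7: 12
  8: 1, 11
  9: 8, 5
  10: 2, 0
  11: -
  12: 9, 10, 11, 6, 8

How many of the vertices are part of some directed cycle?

12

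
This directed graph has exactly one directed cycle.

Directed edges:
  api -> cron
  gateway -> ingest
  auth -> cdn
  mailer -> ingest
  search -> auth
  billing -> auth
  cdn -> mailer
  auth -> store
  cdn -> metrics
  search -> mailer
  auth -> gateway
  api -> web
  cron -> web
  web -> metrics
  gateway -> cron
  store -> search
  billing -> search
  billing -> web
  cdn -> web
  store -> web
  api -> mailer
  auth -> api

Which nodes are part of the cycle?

auth, store, search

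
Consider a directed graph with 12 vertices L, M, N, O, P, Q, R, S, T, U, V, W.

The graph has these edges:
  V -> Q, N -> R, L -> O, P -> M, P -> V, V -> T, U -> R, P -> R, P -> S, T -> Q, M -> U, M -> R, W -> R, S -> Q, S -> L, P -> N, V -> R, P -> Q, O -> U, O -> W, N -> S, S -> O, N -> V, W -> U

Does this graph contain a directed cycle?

No

DFS with white/gray/black marking, starting from P:
P gray
  M gray
    U gray
      R gray
      R black
    U black
    M→R: R black — skip
  M black
  P→R: R black — skip
  S gray
    O gray
      O→U: U black — skip
      W gray
        W→R: R black — skip
        W→U: U black — skip
      W black
    O black
    Q gray
    Q black
    L gray
      L→O: O black — skip
    L black
  S black
  P→Q: Q black — skip
  N gray
    V gray
      T gray
        T→Q: Q black — skip
      T black
      V→R: R black — skip
      V→Q: Q black — skip
    V black
    N→S: S black — skip
    N→R: R black — skip
  N black
  P→V: V black — skip
P black
Every edge goes to a white or black vertex — no back edge, so the graph is acyclic.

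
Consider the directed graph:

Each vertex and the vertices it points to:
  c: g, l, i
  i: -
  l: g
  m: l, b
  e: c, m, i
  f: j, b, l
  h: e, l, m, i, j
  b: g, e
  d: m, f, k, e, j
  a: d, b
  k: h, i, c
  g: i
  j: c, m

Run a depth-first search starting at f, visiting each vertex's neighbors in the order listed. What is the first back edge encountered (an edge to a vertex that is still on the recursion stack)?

DFS from f (visiting each vertex's neighbors in the order listed); mark gray on enter, black on exit:
f gray
  j gray
    c gray
      g gray
        i gray
        i black
      g black
      l gray
        l→g: g black — skip
      l black
      c→i: i black — skip
    c black
    m gray
      m→l: l black — skip
      b gray
        b→g: g black — skip
        e gray
          e→c: c black — skip
          e→m: m is gray → back edge
First back edge: e → m.

e→m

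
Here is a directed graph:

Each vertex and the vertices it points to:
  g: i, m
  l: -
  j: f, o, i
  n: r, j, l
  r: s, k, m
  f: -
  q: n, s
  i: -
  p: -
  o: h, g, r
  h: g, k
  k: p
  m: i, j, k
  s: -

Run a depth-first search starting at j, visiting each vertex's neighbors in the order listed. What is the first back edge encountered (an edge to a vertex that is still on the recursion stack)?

m->j

DFS from j (visiting each vertex's neighbors in the order listed); mark gray on enter, black on exit:
j gray
  f gray
  f black
  o gray
    h gray
      g gray
        i gray
        i black
        m gray
          m→i: i black — skip
          m→j: j is gray → back edge
First back edge: m → j.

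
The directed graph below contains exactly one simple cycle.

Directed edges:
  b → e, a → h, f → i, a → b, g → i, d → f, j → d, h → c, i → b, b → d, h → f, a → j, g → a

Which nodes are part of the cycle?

b, d, f, i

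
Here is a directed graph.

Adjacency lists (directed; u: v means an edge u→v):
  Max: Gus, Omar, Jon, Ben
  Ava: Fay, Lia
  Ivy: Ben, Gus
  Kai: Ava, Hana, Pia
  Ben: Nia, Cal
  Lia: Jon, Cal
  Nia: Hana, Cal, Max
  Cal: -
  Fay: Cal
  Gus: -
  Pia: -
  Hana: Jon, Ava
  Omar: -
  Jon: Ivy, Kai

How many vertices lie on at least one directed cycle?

A vertex is on a directed cycle iff it belongs to a strongly connected component of size ≥ 2 (or has a self-loop).
The vertices on cycles are {Ava, Ben, Ivy, Jon, Kai, Lia, Max, Nia, Hana} — 9 in total.

9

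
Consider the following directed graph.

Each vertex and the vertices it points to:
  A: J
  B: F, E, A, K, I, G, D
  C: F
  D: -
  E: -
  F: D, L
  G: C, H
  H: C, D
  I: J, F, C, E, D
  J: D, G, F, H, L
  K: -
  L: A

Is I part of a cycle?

No

I lies on a cycle iff there is a path from I back to itself.
Exploring from I, it never reaches itself; equivalently, its strongly connected component is a singleton.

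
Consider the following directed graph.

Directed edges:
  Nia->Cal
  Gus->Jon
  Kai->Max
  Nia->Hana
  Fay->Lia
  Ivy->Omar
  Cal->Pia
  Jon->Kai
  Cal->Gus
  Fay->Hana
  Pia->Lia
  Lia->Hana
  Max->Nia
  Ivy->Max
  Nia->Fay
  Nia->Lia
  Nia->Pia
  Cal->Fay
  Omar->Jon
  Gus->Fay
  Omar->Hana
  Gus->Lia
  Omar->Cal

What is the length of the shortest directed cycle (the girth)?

For each vertex v, BFS finds the shortest path from v back to v.
The shortest such closed walk is Jon → Kai → Max → Nia → Cal → Gus → Jon, length 6.

6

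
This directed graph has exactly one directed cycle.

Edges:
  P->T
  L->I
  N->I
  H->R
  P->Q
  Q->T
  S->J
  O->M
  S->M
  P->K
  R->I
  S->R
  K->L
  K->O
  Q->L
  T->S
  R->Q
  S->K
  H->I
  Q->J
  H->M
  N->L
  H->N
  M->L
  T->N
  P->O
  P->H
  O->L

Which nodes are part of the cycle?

DFS with gray/black marking from Q:
Q gray
  L gray
    I gray
    I black
  L black
  T gray
    N gray
      N→L: L black — skip
      N→I: I black — skip
    N black
    S gray
      J gray
      J black
      R gray
        R→Q: Q is gray → back edge
Back edge closes the cycle Q → T → S → R → Q; its vertices are {Q, R, S, T}.

Q, R, S, T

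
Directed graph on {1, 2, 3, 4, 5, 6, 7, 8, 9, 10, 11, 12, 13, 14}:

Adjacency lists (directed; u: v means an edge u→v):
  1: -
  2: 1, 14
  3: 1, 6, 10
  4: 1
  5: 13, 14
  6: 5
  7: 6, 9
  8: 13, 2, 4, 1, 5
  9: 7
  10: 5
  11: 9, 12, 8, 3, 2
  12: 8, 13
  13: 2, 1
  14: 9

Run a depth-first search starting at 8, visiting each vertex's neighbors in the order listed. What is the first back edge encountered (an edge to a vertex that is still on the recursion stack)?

5→13

DFS from 8 (visiting each vertex's neighbors in the order listed); mark gray on enter, black on exit:
8 gray
  13 gray
    2 gray
      1 gray
      1 black
      14 gray
        9 gray
          7 gray
            6 gray
              5 gray
                5→13: 13 is gray → back edge
First back edge: 5 → 13.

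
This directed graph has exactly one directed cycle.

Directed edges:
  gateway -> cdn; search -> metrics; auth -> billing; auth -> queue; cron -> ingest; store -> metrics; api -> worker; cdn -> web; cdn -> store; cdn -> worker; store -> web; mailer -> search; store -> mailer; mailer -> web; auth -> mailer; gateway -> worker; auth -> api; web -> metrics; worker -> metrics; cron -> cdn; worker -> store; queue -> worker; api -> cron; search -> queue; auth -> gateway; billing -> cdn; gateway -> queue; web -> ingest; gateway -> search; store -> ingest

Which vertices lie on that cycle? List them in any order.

DFS with gray/black marking from mailer:
mailer gray
  web gray
    metrics gray
    metrics black
    ingest gray
    ingest black
  web black
  search gray
    queue gray
      worker gray
        worker→metrics: metrics black — skip
        store gray
          store→mailer: mailer is gray → back edge
Back edge closes the cycle mailer → search → queue → worker → store → mailer; its vertices are {queue, store, mailer, search, worker}.

queue, store, mailer, search, worker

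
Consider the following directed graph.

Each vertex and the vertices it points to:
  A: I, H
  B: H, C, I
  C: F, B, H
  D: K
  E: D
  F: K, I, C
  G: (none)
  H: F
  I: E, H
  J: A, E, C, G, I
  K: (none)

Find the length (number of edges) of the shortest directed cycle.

2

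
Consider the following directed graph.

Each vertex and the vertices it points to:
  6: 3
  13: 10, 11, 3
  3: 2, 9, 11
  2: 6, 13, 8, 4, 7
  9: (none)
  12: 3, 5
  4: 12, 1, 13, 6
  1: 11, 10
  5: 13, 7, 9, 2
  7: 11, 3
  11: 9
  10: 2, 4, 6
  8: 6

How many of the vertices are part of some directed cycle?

11

A vertex is on a directed cycle iff it belongs to a strongly connected component of size ≥ 2 (or has a self-loop).
The vertices on cycles are {1, 2, 3, 4, 5, 6, 7, 8, 10, 12, 13} — 11 in total.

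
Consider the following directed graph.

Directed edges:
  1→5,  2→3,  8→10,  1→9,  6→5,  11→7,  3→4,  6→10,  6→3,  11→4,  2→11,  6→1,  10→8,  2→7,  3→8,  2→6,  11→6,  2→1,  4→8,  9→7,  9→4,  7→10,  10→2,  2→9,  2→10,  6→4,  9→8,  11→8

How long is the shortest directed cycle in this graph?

2

For each vertex v, BFS finds the shortest path from v back to v.
The shortest such closed walk is 2 → 10 → 2, length 2.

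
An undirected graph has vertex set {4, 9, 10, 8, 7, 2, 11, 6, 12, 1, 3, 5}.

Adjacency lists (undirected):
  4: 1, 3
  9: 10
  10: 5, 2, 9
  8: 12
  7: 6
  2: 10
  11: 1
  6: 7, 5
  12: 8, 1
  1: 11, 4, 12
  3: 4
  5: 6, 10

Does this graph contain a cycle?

No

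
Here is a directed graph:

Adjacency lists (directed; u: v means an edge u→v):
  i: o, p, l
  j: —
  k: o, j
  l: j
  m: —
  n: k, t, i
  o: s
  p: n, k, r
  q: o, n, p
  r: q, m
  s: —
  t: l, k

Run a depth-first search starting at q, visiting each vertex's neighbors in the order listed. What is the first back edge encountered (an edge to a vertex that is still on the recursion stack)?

DFS from q (visiting each vertex's neighbors in the order listed); mark gray on enter, black on exit:
q gray
  o gray
    s gray
    s black
  o black
  n gray
    k gray
      k→o: o black — skip
      j gray
      j black
    k black
    t gray
      l gray
        l→j: j black — skip
      l black
      t→k: k black — skip
    t black
    i gray
      i→o: o black — skip
      p gray
        p→n: n is gray → back edge
First back edge: p → n.

p→n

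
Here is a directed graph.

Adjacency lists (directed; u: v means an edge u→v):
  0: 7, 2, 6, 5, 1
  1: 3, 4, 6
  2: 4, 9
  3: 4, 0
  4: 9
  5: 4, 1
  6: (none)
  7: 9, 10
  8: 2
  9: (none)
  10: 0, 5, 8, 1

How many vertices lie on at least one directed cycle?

6

A vertex is on a directed cycle iff it belongs to a strongly connected component of size ≥ 2 (or has a self-loop).
The vertices on cycles are {0, 1, 3, 5, 7, 10} — 6 in total.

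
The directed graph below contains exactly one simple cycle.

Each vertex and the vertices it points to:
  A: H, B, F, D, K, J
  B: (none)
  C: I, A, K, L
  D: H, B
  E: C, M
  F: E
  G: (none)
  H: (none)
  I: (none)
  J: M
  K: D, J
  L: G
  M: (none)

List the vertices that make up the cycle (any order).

A, C, E, F

DFS with gray/black marking from C:
C gray
  I gray
  I black
  A gray
    H gray
    H black
    B gray
    B black
    F gray
      E gray
        E→C: C is gray → back edge
Back edge closes the cycle C → A → F → E → C; its vertices are {A, C, E, F}.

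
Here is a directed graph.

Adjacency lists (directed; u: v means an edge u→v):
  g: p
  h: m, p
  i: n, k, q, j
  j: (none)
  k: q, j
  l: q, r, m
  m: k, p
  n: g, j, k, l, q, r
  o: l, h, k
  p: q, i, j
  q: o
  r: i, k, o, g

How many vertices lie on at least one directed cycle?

A vertex is on a directed cycle iff it belongs to a strongly connected component of size ≥ 2 (or has a self-loop).
The vertices on cycles are {g, h, i, k, l, m, n, o, p, q, r} — 11 in total.

11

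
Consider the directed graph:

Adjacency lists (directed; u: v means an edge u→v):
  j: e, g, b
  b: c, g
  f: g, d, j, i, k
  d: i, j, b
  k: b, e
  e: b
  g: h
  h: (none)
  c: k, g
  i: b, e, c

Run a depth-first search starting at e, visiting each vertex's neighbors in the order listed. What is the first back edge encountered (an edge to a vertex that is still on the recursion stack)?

k→b

DFS from e (visiting each vertex's neighbors in the order listed); mark gray on enter, black on exit:
e gray
  b gray
    c gray
      k gray
        k→b: b is gray → back edge
First back edge: k → b.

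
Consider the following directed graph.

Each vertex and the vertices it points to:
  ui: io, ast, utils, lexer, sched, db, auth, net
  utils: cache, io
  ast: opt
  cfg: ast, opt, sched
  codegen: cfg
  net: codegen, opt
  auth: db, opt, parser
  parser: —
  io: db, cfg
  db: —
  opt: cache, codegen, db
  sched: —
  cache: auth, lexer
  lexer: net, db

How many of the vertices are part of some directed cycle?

8

A vertex is on a directed cycle iff it belongs to a strongly connected component of size ≥ 2 (or has a self-loop).
The vertices on cycles are {ast, cfg, net, opt, auth, cache, lexer, codegen} — 8 in total.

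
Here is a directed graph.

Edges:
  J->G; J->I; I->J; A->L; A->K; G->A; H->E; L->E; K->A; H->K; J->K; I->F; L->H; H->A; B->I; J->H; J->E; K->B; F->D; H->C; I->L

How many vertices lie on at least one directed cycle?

8

A vertex is on a directed cycle iff it belongs to a strongly connected component of size ≥ 2 (or has a self-loop).
The vertices on cycles are {A, B, G, H, I, J, K, L} — 8 in total.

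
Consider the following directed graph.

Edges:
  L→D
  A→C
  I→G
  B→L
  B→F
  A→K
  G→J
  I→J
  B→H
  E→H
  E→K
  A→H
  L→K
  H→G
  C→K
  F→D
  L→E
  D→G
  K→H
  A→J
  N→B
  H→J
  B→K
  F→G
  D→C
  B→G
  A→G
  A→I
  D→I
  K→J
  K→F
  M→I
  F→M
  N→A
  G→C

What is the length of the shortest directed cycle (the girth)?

For each vertex v, BFS finds the shortest path from v back to v.
The shortest such closed walk is F → G → C → K → F, length 4.

4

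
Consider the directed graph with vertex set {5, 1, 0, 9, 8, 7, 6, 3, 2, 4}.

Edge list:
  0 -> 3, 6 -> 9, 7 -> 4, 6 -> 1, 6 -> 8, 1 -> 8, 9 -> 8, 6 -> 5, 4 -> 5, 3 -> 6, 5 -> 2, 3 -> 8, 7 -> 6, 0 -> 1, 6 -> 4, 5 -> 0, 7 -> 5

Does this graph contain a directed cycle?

Yes

DFS with white/gray/black marking, starting from 9:
9 gray
  8 gray
  8 black
9 black
5 gray
  2 gray
  2 black
  0 gray
    3 gray
      3→8: 8 black — skip
      6 gray
        6→9: 9 black — skip
        6→8: 8 black — skip
        1 gray
          1→8: 8 black — skip
        1 black
        4 gray
          4→5: 5 is gray → back edge
Back edge found, so a cycle exists: 5 → 0 → 3 → 6 → 4 → 5.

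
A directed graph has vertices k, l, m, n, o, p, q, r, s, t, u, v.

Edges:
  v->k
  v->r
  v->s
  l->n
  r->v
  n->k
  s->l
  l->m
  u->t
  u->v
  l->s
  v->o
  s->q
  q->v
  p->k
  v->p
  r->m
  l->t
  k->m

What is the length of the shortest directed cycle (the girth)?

2

For each vertex v, BFS finds the shortest path from v back to v.
The shortest such closed walk is v → r → v, length 2.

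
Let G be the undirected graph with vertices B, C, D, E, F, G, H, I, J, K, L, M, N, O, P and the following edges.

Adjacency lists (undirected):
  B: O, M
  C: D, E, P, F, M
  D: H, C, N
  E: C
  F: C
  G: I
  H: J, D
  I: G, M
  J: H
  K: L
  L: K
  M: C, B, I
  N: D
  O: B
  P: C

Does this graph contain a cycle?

No

DFS, tracking each vertex's parent; an edge to a visited non-parent vertex closes a cycle.
Start from H:
visit H (parent –)
  visit J (parent H)
    J–H: parent, skip
  visit D (parent H)
    D–H: parent, skip
    visit C (parent D)
      C–D: parent, skip
      visit E (parent C)
        E–C: parent, skip
      visit P (parent C)
        P–C: parent, skip
      visit F (parent C)
        F–C: parent, skip
      visit M (parent C)
        M–C: parent, skip
        visit B (parent M)
          visit O (parent B)
            O–B: parent, skip
          B–M: parent, skip
        visit I (parent M)
          visit G (parent I)
            G–I: parent, skip
          I–M: parent, skip
    visit N (parent D)
      N–D: parent, skip
visit K (parent –)
  visit L (parent K)
    L–K: parent, skip
No non-parent visited neighbor found — the graph is a forest.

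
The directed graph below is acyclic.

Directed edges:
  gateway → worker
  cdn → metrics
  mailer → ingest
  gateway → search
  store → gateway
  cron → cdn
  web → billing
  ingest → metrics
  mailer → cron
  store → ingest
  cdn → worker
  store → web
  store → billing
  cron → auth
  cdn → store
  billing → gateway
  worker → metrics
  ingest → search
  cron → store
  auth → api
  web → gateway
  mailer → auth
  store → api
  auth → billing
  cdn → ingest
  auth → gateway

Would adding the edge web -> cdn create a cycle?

Adding web→cdn creates a cycle iff cdn can already reach web.
Path from cdn: cdn → store → web.
So cdn → … → web → cdn is a cycle.

Yes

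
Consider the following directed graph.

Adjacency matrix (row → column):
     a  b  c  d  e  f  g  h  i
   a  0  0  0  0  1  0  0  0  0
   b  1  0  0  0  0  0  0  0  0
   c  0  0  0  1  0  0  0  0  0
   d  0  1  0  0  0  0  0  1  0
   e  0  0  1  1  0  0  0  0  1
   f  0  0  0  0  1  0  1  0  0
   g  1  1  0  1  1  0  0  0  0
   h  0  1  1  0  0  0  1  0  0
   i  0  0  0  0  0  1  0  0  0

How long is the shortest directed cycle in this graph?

3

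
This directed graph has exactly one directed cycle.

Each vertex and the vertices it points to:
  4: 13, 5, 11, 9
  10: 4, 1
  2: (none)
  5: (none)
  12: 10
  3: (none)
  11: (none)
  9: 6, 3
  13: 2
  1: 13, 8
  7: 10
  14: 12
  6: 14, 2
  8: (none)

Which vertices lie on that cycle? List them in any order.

4, 6, 9, 10, 12, 14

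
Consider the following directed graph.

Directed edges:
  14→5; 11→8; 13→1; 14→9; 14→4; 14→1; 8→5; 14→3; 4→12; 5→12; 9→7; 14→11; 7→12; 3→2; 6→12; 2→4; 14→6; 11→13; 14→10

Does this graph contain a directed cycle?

No

DFS with white/gray/black marking, starting from 8:
8 gray
  5 gray
    12 gray
    12 black
  5 black
8 black
1 gray
1 black
2 gray
  4 gray
    4→12: 12 black — skip
  4 black
2 black
3 gray
  3→2: 2 black — skip
3 black
6 gray
  6→12: 12 black — skip
6 black
7 gray
  7→12: 12 black — skip
7 black
9 gray
  9→7: 7 black — skip
9 black
10 gray
10 black
11 gray
  11→8: 8 black — skip
  13 gray
    13→1: 1 black — skip
  13 black
11 black
14 gray
  14→6: 6 black — skip
  14→3: 3 black — skip
  14→4: 4 black — skip
  14→1: 1 black — skip
  14→10: 10 black — skip
  14→9: 9 black — skip
  14→11: 11 black — skip
  14→5: 5 black — skip
14 black
Every edge goes to a white or black vertex — no back edge, so the graph is acyclic.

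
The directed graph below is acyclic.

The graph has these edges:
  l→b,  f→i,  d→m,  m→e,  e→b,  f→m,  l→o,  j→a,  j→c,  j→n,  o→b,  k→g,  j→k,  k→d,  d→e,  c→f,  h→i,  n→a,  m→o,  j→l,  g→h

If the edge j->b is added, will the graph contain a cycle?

Adding j→b creates a cycle iff b can already reach j.
Explore from b: no path reaches j. The graph stays acyclic.

No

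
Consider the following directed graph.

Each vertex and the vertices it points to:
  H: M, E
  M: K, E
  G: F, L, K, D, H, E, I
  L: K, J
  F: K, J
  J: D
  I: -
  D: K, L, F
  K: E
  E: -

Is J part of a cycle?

Yes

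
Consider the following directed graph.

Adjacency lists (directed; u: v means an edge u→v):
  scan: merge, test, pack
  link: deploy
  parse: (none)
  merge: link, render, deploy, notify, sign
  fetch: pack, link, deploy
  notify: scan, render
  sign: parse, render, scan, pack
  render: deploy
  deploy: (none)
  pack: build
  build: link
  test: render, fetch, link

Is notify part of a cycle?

notify is on a cycle iff notify can reach itself via ≥1 edge.
notify → scan → merge → notify — yes.

Yes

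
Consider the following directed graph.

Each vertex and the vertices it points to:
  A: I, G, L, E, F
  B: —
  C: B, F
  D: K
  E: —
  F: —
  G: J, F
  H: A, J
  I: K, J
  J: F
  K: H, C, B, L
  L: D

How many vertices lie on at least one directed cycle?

A vertex is on a directed cycle iff it belongs to a strongly connected component of size ≥ 2 (or has a self-loop).
The vertices on cycles are {A, D, H, I, K, L} — 6 in total.

6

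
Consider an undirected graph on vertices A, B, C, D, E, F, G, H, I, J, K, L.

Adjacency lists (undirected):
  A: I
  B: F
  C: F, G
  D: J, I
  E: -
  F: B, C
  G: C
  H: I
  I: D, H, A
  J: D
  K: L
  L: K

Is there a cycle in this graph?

DFS, tracking each vertex's parent; an edge to a visited non-parent vertex closes a cycle.
Start from J:
visit J (parent –)
  visit D (parent J)
    D–J: parent, skip
    visit I (parent D)
      I–D: parent, skip
      visit H (parent I)
        H–I: parent, skip
      visit A (parent I)
        A–I: parent, skip
visit B (parent –)
  visit F (parent B)
    F–B: parent, skip
    visit C (parent F)
      C–F: parent, skip
      visit G (parent C)
        G–C: parent, skip
visit E (parent –)
visit K (parent –)
  visit L (parent K)
    L–K: parent, skip
No non-parent visited neighbor found — the graph is a forest.

No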